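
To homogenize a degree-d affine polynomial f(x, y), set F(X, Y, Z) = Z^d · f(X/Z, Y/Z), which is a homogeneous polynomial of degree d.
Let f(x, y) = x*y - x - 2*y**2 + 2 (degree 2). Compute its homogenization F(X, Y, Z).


F(X, Y, Z) = X*Y - X*Z - 2*Y**2 + 2*Z**2

deg(f) = 2.
Substitute x = X/Z, y = Y/Z into f, then multiply by Z^2.
  monomial 1·x^1·y^1 ↦ 1·X^1·Y^1·Z^0.
  monomial -1·x^1·y^0 ↦ -1·X^1·Y^0·Z^1.
  monomial -2·x^0·y^2 ↦ -2·X^0·Y^2·Z^0.
  monomial 2·x^0·y^0 ↦ 2·X^0·Y^0·Z^2.
Collecting: F(X, Y, Z) = X*Y - X*Z - 2*Y**2 + 2*Z**2.


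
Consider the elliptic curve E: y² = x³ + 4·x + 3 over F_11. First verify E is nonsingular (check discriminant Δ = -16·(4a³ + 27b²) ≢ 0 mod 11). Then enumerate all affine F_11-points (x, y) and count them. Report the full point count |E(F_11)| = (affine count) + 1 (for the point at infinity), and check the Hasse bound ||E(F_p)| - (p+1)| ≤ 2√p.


Affine points = {(0, 5), (0, 6), (3, 3), (3, 8), (5, 4), (5, 7), (6, 1), (6, 10), (7, 0), (9, 3), (9, 8), (10, 3), (10, 8)}; affine count = 13; |E(F_11)| = 14.

Discriminant check: Δ ∝ 4a³ + 27b² = 4·4³ + 27·3² = 4·64 + 27·9 ≡ 4 (mod 11). Nonzero ⇒ E is nonsingular.
For each x ∈ F_11, compute rhs = x³ + 4·x + 3 mod 11, then count y ∈ F_11 with y² ≡ rhs.
  x = 0: rhs = 3, matching y values: 5, 6 (2 points).
  x = 1: rhs = 8, matching y values: none (0 points).
  x = 2: rhs = 8, matching y values: none (0 points).
  x = 3: rhs = 9, matching y values: 3, 8 (2 points).
  x = 4: rhs = 6, matching y values: none (0 points).
  x = 5: rhs = 5, matching y values: 4, 7 (2 points).
  x = 6: rhs = 1, matching y values: 1, 10 (2 points).
  x = 7: rhs = 0, matching y values: 0 (1 points).
  x = 8: rhs = 8, matching y values: none (0 points).
  x = 9: rhs = 9, matching y values: 3, 8 (2 points).
  x = 10: rhs = 9, matching y values: 3, 8 (2 points).
Total affine count: 13.
Full point count |E(F_11)| = 13 + 1 = 14.
Hasse bound: |14 − (11+1)| = |2| = 2 ≤ 2√11 ≈ 6.6332 ✓.


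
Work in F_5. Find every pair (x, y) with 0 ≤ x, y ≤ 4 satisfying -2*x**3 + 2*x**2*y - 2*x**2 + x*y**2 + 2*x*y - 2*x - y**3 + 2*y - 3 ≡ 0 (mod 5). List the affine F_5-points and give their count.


Affine F_5-points: {(3, 2)}; count = 1.

For each of the 25 pairs (x, y) ∈ F_5², evaluate f(x, y) mod 5. Record the zeros.
  x = 0: [0↦2, 1↦3, 2↦3, 3↦1, 4↦1]  zeros at y ∈ ∅
  x = 1: [0↦1, 1↦2, 2↦4, 3↦1, 4↦2]  zeros at y ∈ ∅
  x = 2: [0↦4, 1↦4, 2↦2, 3↦2, 4↦3]  zeros at y ∈ ∅
  x = 3: [0↦4, 1↦2, 2↦0, 3↦2, 4↦2]  zeros at y ∈ {2}
  x = 4: [0↦4, 1↦4, 2↦1, 3↦4, 4↦2]  zeros at y ∈ ∅
Collecting zeros: affine points = {(3, 2)}.
Total count |C(F_5)_aff| = 1.


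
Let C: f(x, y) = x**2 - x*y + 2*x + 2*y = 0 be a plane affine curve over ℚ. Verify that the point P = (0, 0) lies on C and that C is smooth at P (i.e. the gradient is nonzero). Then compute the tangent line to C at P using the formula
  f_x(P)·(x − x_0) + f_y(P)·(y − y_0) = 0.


Tangent line at P: 2*x + 2*y = 0.

Step 1: f(0, 0) = 0, so P lies on C.
Step 2: partial derivatives
  f_x(x, y) = 2*x - y + 2, f_y(x, y) = 2 - x.
  f_x(P) = 2, f_y(P) = 2 (gradient nonzero, so P is smooth).
Step 3: tangent line at P: 2·(x − 0) + 2·(y − 0) = 0.
Expanding: 2*x + 2*y = 0.


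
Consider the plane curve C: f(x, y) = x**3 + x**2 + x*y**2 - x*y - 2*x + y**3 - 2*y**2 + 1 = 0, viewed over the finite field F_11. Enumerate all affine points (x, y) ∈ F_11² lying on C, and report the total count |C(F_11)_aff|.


Affine F_11-points: {(0, 1), (0, 4), (0, 8), (1, 1), (1, 10), (3, 4), (3, 8), (3, 9), (6, 2), (6, 3), (7, 4), (7, 5), (7, 8), (8, 0), (9, 1)}; count = 15.

For each of the 121 pairs (x, y) ∈ F_11², evaluate f(x, y) mod 11. Record the zeros.
  x = 0: [0↦1, 1↦0, 2↦1, 3↦10, 4↦0, 5↦10, 6↦2, 7↦4, 8↦0, 9↦7, 10↦9]  zeros at y ∈ {1, 4, 8}
  x = 1: [0↦1, 1↦0, 2↦3, 3↦5, 4↦1, 5↦8, 6↦10, 7↦2, 8↦1, 9↦2, 10↦0]  zeros at y ∈ {1, 10}
  x = 2: [0↦9, 1↦8, 2↦2, 3↦8, 4↦10, 5↦3, 6↦4, 7↦8, 8↦10, 9↦5, 10↦10]  zeros at y ∈ ∅
  x = 3: [0↦9, 1↦8, 2↦4, 3↦3, 4↦0, 5↦1, 6↦1, 7↦6, 8↦0, 9↦0, 10↦1]  zeros at y ∈ {4, 8, 9}
  x = 4: [0↦7, 1↦6, 2↦4, 3↦7, 4↦10, 5↦8, 6↦7, 7↦2, 8↦10, 9↦4, 10↦1]  zeros at y ∈ ∅
  x = 5: [0↦9, 1↦8, 2↦8, 3↦4, 4↦2, 5↦8, 6↦6, 7↦2, 8↦2, 9↦1, 10↦5]  zeros at y ∈ ∅
  x = 6: [0↦10, 1↦9, 2↦0, 3↦0, 4↦4, 5↦7, 6↦4, 7↦1, 8↦4, 9↦8, 10↦8]  zeros at y ∈ {2, 3}
  x = 7: [0↦5, 1↦4, 2↦8, 3↦1, 4↦0, 5↦0, 6↦7, 7↦5, 8↦0, 9↦9, 10↦5]  zeros at y ∈ {4, 5, 8}
  x = 8: [0↦0, 1↦10, 2↦5, 3↦2, 4↦7, 5↦4, 6↦10, 7↦9, 8↦7, 9↦10, 10↦2]  zeros at y ∈ {0}
  x = 9: [0↦1, 1↦0, 2↦8, 3↦9, 4↦9, 5↦3, 6↦8, 7↦8, 8↦9, 9↦6, 10↦5]  zeros at y ∈ {1}
  x = 10: [0↦3, 1↦2, 2↦1, 3↦6, 4↦1, 5↦3, 6↦7, 7↦8, 8↦1, 9↦3, 10↦9]  zeros at y ∈ ∅
Collecting zeros: affine points = {(0, 1), (0, 4), (0, 8), (1, 1), (1, 10), (3, 4), (3, 8), (3, 9), (6, 2), (6, 3), (7, 4), (7, 5), (7, 8), (8, 0), (9, 1)}.
Total count |C(F_11)_aff| = 15.


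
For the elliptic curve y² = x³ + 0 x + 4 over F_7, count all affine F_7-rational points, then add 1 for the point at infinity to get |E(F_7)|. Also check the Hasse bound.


Affine points = {(0, 2), (0, 5)}; affine count = 2; |E(F_7)| = 3.

Discriminant check: Δ ∝ 4a³ + 27b² = 4·0³ + 27·4² = 4·0 + 27·16 ≡ 5 (mod 7). Nonzero ⇒ E is nonsingular.
For each x ∈ F_7, compute rhs = x³ + 0·x + 4 mod 7, then count y ∈ F_7 with y² ≡ rhs.
  x = 0: rhs = 4, matching y values: 2, 5 (2 points).
  x = 1: rhs = 5, matching y values: none (0 points).
  x = 2: rhs = 5, matching y values: none (0 points).
  x = 3: rhs = 3, matching y values: none (0 points).
  x = 4: rhs = 5, matching y values: none (0 points).
  x = 5: rhs = 3, matching y values: none (0 points).
  x = 6: rhs = 3, matching y values: none (0 points).
Total affine count: 2.
Full point count |E(F_7)| = 2 + 1 = 3.
Hasse bound: |3 − (7+1)| = |-5| = 5 ≤ 2√7 ≈ 5.2915 ✓.


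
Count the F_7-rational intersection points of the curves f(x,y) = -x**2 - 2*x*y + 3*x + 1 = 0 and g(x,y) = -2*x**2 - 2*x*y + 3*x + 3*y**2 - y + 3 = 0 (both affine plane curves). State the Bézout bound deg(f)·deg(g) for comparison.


Common zeros: {(5, 4)}; count = 1; Bézout bound = 4.

deg(f) = 2, deg(g) = 2, so Bézout bound = 4.
Scan x ∈ F_7. For each x, list the y ∈ F_7 with f(x, y) ≡ 0 and those with g(x, y) ≡ 0 (mod 7); the common zeros in that column are the intersection.
  x = 0: f ≡ 0 at y ∈ ∅; g ≡ 0 at y ∈ {6}; common: ∅.
  x = 1: f ≡ 0 at y ∈ {5}; g ≡ 0 at y ∈ ∅; common: ∅.
  x = 2: f ≡ 0 at y ∈ {6}; g ≡ 0 at y ∈ ∅; common: ∅.
  x = 3: f ≡ 0 at y ∈ {6}; g ≡ 0 at y ∈ {3, 4}; common: ∅.
  x = 4: f ≡ 0 at y ∈ {4}; g ≡ 0 at y ∈ ∅; common: ∅.
  x = 5: f ≡ 0 at y ∈ {4}; g ≡ 0 at y ∈ {2, 4}; common: {4}.
  x = 6: f ≡ 0 at y ∈ {5}; g ≡ 0 at y ∈ {3, 6}; common: ∅.
Collecting: common zeros = {(5, 4)}, so the count is 1.
Comparison with the Bézout bound: 1 ≤ 4 = deg(f)·deg(g), as expected for curves with no common component (the affine F_7-count falls short of the bound because intersections may lie at infinity, over extension fields, or carry multiplicity).


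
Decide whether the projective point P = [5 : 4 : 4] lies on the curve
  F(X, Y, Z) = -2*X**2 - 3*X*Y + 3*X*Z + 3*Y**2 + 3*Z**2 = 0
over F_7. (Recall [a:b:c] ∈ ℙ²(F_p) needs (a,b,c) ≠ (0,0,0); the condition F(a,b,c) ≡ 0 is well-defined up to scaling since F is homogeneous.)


F(5,4,4) ≡ 4 (mod 7); P is NOT on the curve.

Evaluate F(5, 4, 4) term-by-term (mod 7).
  -2*X**2 ↦ -2·25·1·1 = -50
  -3*X*Y ↦ -3·5·4·1 = -60
  3*X*Z ↦ 3·5·1·4 = 60
  3*Y**2 ↦ 3·1·16·1 = 48
  3*Z**2 ↦ 3·1·1·16 = 48
Sum: F(5, 4, 4) = (-50) + (-60) + (60) + (48) + (48) = 46.
Reducing mod 7: 46 ≡ 4 (mod 7).
Since F(a, b, c) ≡ 4 ≠ 0 (mod 7), P does NOT lie on the curve.


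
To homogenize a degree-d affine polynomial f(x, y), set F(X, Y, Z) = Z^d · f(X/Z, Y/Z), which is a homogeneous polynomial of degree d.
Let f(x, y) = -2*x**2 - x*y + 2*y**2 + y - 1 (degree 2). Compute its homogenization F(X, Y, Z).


F(X, Y, Z) = -2*X**2 - X*Y + 2*Y**2 + Y*Z - Z**2

deg(f) = 2.
Substitute x = X/Z, y = Y/Z into f, then multiply by Z^2.
  monomial -2·x^2·y^0 ↦ -2·X^2·Y^0·Z^0.
  monomial -1·x^1·y^1 ↦ -1·X^1·Y^1·Z^0.
  monomial 2·x^0·y^2 ↦ 2·X^0·Y^2·Z^0.
  monomial 1·x^0·y^1 ↦ 1·X^0·Y^1·Z^1.
  monomial -1·x^0·y^0 ↦ -1·X^0·Y^0·Z^2.
Collecting: F(X, Y, Z) = -2*X**2 - X*Y + 2*Y**2 + Y*Z - Z**2.


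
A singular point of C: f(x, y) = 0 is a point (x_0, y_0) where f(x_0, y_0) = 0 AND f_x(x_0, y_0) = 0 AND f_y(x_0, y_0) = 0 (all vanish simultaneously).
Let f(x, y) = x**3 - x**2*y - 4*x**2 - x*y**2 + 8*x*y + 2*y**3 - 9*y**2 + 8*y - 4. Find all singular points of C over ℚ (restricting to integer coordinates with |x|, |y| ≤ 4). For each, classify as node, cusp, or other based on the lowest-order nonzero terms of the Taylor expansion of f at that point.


Singular points: {(2, 2)}; classification: cusp.

Compute partial derivatives:
  f_x = 3*x**2 - 2*x*y - 8*x - y**2 + 8*y.
  f_y = -x**2 - 2*x*y + 8*x + 6*y**2 - 18*y + 8.
Scan x_0 ∈ {−4, ..., 4}. For each x_0, f_y(x_0, y) is a polynomial in y; find its integer roots y ∈ {−4, ..., 4}, then test f_x and f at those candidates.
  x = -4: f_y(-4, y) = 6*y**2 - 10*y - 40; no integer root y with |y| ≤ 4.
  x = -3: f_y(-3, y) = 6*y**2 - 12*y - 25; no integer root y with |y| ≤ 4.
  x = -2: f_y(-2, y) = 6*y**2 - 14*y - 12; vanishes at y ∈ {3}. (-2, 3): f_x = 55 ≠ 0.
  x = -1: f_y(-1, y) = 6*y**2 - 16*y - 1; no integer root y with |y| ≤ 4.
  x = 0: f_y(0, y) = 6*y**2 - 18*y + 8; no integer root y with |y| ≤ 4.
  x = 1: f_y(1, y) = 6*y**2 - 20*y + 15; no integer root y with |y| ≤ 4.
  x = 2: f_y(2, y) = 6*y**2 - 22*y + 20; vanishes at y ∈ {2}. (2, 2): f_x = 0, f = 0 — SINGULAR.
  x = 3: f_y(3, y) = 6*y**2 - 24*y + 23; no integer root y with |y| ≤ 4.
  x = 4: f_y(4, y) = 6*y**2 - 26*y + 24; vanishes at y ∈ {3}. (4, 3): f_x = 7 ≠ 0.
Only singular point on the grid: (2, 2).
Classify: substitute x = 2 + u, y = 2 + v and expand: f = u**3 - u**2*v - u*v**2 + 2*v**3 + v**2.
No constant or linear terms (consistent with a singular point). Quadratic part: v**2. Cubic part: u**3 - u**2*v - u*v**2 + 2*v**3.
The quadratic part v**2 is a perfect square, so there is a single (double) tangent line v = 0, i.e. y = 2. Restricting the cubic part to that line (v = 0) leaves u**3 ≠ 0, so f is not divisible by v and the branch is v² ≈ -u**3 to lowest order — this is a cusp.
Classification: cusp.


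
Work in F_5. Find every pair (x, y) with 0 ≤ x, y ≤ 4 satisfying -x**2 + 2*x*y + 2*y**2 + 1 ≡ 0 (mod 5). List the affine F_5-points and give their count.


Affine F_5-points: {(1, 0), (1, 4), (2, 4), (3, 1), (4, 0), (4, 1)}; count = 6.

For each of the 25 pairs (x, y) ∈ F_5², evaluate f(x, y) mod 5. Record the zeros.
  x = 0: [0↦1, 1↦3, 2↦4, 3↦4, 4↦3]  zeros at y ∈ ∅
  x = 1: [0↦0, 1↦4, 2↦2, 3↦4, 4↦0]  zeros at y ∈ {0, 4}
  x = 2: [0↦2, 1↦3, 2↦3, 3↦2, 4↦0]  zeros at y ∈ {4}
  x = 3: [0↦2, 1↦0, 2↦2, 3↦3, 4↦3]  zeros at y ∈ {1}
  x = 4: [0↦0, 1↦0, 2↦4, 3↦2, 4↦4]  zeros at y ∈ {0, 1}
Collecting zeros: affine points = {(1, 0), (1, 4), (2, 4), (3, 1), (4, 0), (4, 1)}.
Total count |C(F_5)_aff| = 6.


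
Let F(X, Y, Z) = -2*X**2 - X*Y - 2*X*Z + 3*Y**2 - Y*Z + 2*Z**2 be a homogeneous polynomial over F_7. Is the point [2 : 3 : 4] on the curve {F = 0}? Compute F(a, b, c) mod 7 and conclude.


F(2,3,4) ≡ 3 (mod 7); P is NOT on the curve.

Evaluate F(2, 3, 4) term-by-term (mod 7).
  -2*X**2 ↦ -2·4·1·1 = -8
  -X*Y ↦ -1·2·3·1 = -6
  -2*X*Z ↦ -2·2·1·4 = -16
  3*Y**2 ↦ 3·1·9·1 = 27
  -Y*Z ↦ -1·1·3·4 = -12
  2*Z**2 ↦ 2·1·1·16 = 32
Sum: F(2, 3, 4) = (-8) + (-6) + (-16) + (27) + (-12) + (32) = 17.
Reducing mod 7: 17 ≡ 3 (mod 7).
Since F(a, b, c) ≡ 3 ≠ 0 (mod 7), P does NOT lie on the curve.


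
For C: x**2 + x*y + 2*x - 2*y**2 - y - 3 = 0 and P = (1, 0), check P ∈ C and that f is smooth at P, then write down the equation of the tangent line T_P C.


Tangent line at P: 4*x - 4 = 0.

Step 1: f(1, 0) = 0, so P lies on C.
Step 2: partial derivatives
  f_x(x, y) = 2*x + y + 2, f_y(x, y) = x - 4*y - 1.
  f_x(P) = 4, f_y(P) = 0 (gradient nonzero, so P is smooth).
Step 3: tangent line at P: 4·(x − 1) + 0·(y − 0) = 0.
Expanding: 4*x - 4 = 0.


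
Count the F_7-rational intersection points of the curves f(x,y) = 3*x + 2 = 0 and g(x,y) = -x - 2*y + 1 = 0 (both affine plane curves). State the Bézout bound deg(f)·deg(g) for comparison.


Common zeros: {(4, 2)}; count = 1; Bézout bound = 1.

deg(f) = 1, deg(g) = 1, so Bézout bound = 1.
Scan x ∈ F_7. For each x, list the y ∈ F_7 with f(x, y) ≡ 0 and those with g(x, y) ≡ 0 (mod 7); the common zeros in that column are the intersection.
  x = 0: f ≡ 0 at y ∈ ∅; g ≡ 0 at y ∈ {4}; common: ∅.
  x = 1: f ≡ 0 at y ∈ ∅; g ≡ 0 at y ∈ {0}; common: ∅.
  x = 2: f ≡ 0 at y ∈ ∅; g ≡ 0 at y ∈ {3}; common: ∅.
  x = 3: f ≡ 0 at y ∈ ∅; g ≡ 0 at y ∈ {6}; common: ∅.
  x = 4: f ≡ 0 at y ∈ {0, 1, 2, 3, 4, 5, 6}; g ≡ 0 at y ∈ {2}; common: {2}.
  x = 5: f ≡ 0 at y ∈ ∅; g ≡ 0 at y ∈ {5}; common: ∅.
  x = 6: f ≡ 0 at y ∈ ∅; g ≡ 0 at y ∈ {1}; common: ∅.
Collecting: common zeros = {(4, 2)}, so the count is 1.
Comparison with the Bézout bound: 1 ≤ 1 = deg(f)·deg(g), as expected for curves with no common component (the bound is attained).


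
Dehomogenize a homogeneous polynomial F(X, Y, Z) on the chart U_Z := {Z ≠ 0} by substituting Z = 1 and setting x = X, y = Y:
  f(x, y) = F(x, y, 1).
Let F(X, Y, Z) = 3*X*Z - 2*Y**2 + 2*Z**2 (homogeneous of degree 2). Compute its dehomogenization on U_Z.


f(x, y) = 3*x - 2*y**2 + 2

On U_Z we set Z = 1. Each monomial c·X^i·Y^j·Z^k in F becomes c·x^i·y^j·1^k = c·x^i·y^j.
Substituting Z = 1: F(X, Y, 1) = 3*x - 2*y**2 + 2.
Note: deg(f) ≤ deg(F) = 2; strict inequality happens when F is divisible by Z (lost terms).


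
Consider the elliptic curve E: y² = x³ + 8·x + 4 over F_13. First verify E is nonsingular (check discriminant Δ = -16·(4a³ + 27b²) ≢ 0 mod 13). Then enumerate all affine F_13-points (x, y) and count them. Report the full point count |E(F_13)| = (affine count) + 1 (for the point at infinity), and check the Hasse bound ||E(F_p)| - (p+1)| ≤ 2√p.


Affine points = {(0, 2), (0, 11), (1, 0), (3, 4), (3, 9), (4, 3), (4, 10), (5, 0), (7, 0), (9, 5), (9, 8)}; affine count = 11; |E(F_13)| = 12.

Discriminant check: Δ ∝ 4a³ + 27b² = 4·8³ + 27·4² = 4·512 + 27·16 ≡ 10 (mod 13). Nonzero ⇒ E is nonsingular.
For each x ∈ F_13, compute rhs = x³ + 8·x + 4 mod 13, then count y ∈ F_13 with y² ≡ rhs.
  x = 0: rhs = 4, matching y values: 2, 11 (2 points).
  x = 1: rhs = 0, matching y values: 0 (1 points).
  x = 2: rhs = 2, matching y values: none (0 points).
  x = 3: rhs = 3, matching y values: 4, 9 (2 points).
  x = 4: rhs = 9, matching y values: 3, 10 (2 points).
  x = 5: rhs = 0, matching y values: 0 (1 points).
  x = 6: rhs = 8, matching y values: none (0 points).
  x = 7: rhs = 0, matching y values: 0 (1 points).
  x = 8: rhs = 8, matching y values: none (0 points).
  x = 9: rhs = 12, matching y values: 5, 8 (2 points).
  x = 10: rhs = 5, matching y values: none (0 points).
  x = 11: rhs = 6, matching y values: none (0 points).
  x = 12: rhs = 8, matching y values: none (0 points).
Total affine count: 11.
Full point count |E(F_13)| = 11 + 1 = 12.
Hasse bound: |12 − (13+1)| = |-2| = 2 ≤ 2√13 ≈ 7.2111 ✓.


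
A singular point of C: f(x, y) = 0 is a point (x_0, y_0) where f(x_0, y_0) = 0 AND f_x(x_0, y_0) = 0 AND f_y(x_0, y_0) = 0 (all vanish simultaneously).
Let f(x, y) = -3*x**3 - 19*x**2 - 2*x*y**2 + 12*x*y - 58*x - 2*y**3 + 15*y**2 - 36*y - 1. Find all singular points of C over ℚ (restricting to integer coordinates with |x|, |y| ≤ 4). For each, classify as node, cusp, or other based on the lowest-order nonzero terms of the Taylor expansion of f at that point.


Singular points: {(-2, 3)}; classification: node.

Compute partial derivatives:
  f_x = -9*x**2 - 38*x - 2*y**2 + 12*y - 58.
  f_y = -4*x*y + 12*x - 6*y**2 + 30*y - 36.
Scan x_0 ∈ {−4, ..., 4}. For each x_0, f_y(x_0, y) is a polynomial in y; find its integer roots y ∈ {−4, ..., 4}, then test f_x and f at those candidates.
  x = -4: f_y(-4, y) = -6*y**2 + 46*y - 84; vanishes at y ∈ {3}. (-4, 3): f_x = -32 ≠ 0.
  x = -3: f_y(-3, y) = -6*y**2 + 42*y - 72; vanishes at y ∈ {3, 4}. (-3, 3): f_x = -7 ≠ 0; (-3, 4): f_x = -9 ≠ 0.
  x = -2: f_y(-2, y) = -6*y**2 + 38*y - 60; vanishes at y ∈ {3}. (-2, 3): f_x = 0, f = 0 — SINGULAR.
  x = -1: f_y(-1, y) = -6*y**2 + 34*y - 48; vanishes at y ∈ {3}. (-1, 3): f_x = -11 ≠ 0.
  x = 0: f_y(0, y) = -6*y**2 + 30*y - 36; vanishes at y ∈ {2, 3}. (0, 2): f_x = -42 ≠ 0; (0, 3): f_x = -40 ≠ 0.
  x = 1: f_y(1, y) = -6*y**2 + 26*y - 24; vanishes at y ∈ {3}. (1, 3): f_x = -87 ≠ 0.
  x = 2: f_y(2, y) = -6*y**2 + 22*y - 12; vanishes at y ∈ {3}. (2, 3): f_x = -152 ≠ 0.
  x = 3: f_y(3, y) = -6*y**2 + 18*y; vanishes at y ∈ {0, 3}. (3, 0): f_x = -253 ≠ 0; (3, 3): f_x = -235 ≠ 0.
  x = 4: f_y(4, y) = -6*y**2 + 14*y + 12; vanishes at y ∈ {3}. (4, 3): f_x = -336 ≠ 0.
Only singular point on the grid: (-2, 3).
Classify: substitute x = -2 + u, y = 3 + v and expand: f = -3*u**3 - u**2 - 2*u*v**2 - 2*v**3 + v**2.
No constant or linear terms (consistent with a singular point). Quadratic part: -u**2 + v**2. Cubic part: -3*u**3 - 2*u*v**2 - 2*v**3.
The quadratic part v**2 - u**2 = (v − u)(v + u) splits into two distinct linear factors, so there are two distinct tangent lines y − 3 = ±(x − -2) — this is a node (ordinary double point).
Classification: node.


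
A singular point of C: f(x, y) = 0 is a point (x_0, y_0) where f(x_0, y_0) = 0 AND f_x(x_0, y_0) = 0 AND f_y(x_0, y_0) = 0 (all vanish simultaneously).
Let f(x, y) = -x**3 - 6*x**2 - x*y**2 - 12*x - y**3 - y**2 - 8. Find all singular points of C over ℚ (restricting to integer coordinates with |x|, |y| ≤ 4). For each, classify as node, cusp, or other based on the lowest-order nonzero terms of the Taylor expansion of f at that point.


Singular points: {(-2, 0)}; classification: cusp.

Compute partial derivatives:
  f_x = -3*x**2 - 12*x - y**2 - 12.
  f_y = -2*x*y - 3*y**2 - 2*y.
Scan x_0 ∈ {−4, ..., 4}. For each x_0, f_y(x_0, y) is a polynomial in y; find its integer roots y ∈ {−4, ..., 4}, then test f_x and f at those candidates.
  x = -4: f_y(-4, y) = -3*y**2 + 6*y; vanishes at y ∈ {0, 2}. (-4, 0): f_x = -12 ≠ 0; (-4, 2): f_x = -16 ≠ 0.
  x = -3: f_y(-3, y) = -3*y**2 + 4*y; vanishes at y ∈ {0}. (-3, 0): f_x = -3 ≠ 0.
  x = -2: f_y(-2, y) = -3*y**2 + 2*y; vanishes at y ∈ {0}. (-2, 0): f_x = 0, f = 0 — SINGULAR.
  x = -1: f_y(-1, y) = -3*y**2; vanishes at y ∈ {0}. (-1, 0): f_x = -3 ≠ 0.
  x = 0: f_y(0, y) = -3*y**2 - 2*y; vanishes at y ∈ {0}. (0, 0): f_x = -12 ≠ 0.
  x = 1: f_y(1, y) = -3*y**2 - 4*y; vanishes at y ∈ {0}. (1, 0): f_x = -27 ≠ 0.
  x = 2: f_y(2, y) = -3*y**2 - 6*y; vanishes at y ∈ {-2, 0}. (2, -2): f_x = -52 ≠ 0; (2, 0): f_x = -48 ≠ 0.
  x = 3: f_y(3, y) = -3*y**2 - 8*y; vanishes at y ∈ {0}. (3, 0): f_x = -75 ≠ 0.
  x = 4: f_y(4, y) = -3*y**2 - 10*y; vanishes at y ∈ {0}. (4, 0): f_x = -108 ≠ 0.
Only singular point on the grid: (-2, 0).
Classify: substitute x = -2 + u, y = 0 + v and expand: f = -u**3 - u*v**2 - v**3 + v**2.
No constant or linear terms (consistent with a singular point). Quadratic part: v**2. Cubic part: -u**3 - u*v**2 - v**3.
The quadratic part v**2 is a perfect square, so there is a single (double) tangent line v = 0, i.e. y = 0. Restricting the cubic part to that line (v = 0) leaves -u**3 ≠ 0, so f is not divisible by v and the branch is v² ≈ u**3 to lowest order — this is a cusp.
Classification: cusp.


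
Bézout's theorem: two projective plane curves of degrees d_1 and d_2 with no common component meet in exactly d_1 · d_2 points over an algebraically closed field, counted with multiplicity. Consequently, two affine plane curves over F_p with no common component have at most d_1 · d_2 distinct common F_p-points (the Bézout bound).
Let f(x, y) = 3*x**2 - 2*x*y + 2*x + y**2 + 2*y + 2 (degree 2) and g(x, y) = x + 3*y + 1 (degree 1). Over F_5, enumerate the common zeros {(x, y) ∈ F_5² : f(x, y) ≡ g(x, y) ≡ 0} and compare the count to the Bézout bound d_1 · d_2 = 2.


Common zeros: ∅; count = 0; Bézout bound = 2.

deg(f) = 2, deg(g) = 1, so Bézout bound = 2.
Scan x ∈ F_5. For each x, list the y ∈ F_5 with f(x, y) ≡ 0 and those with g(x, y) ≡ 0 (mod 5); the common zeros in that column are the intersection.
  x = 0: f ≡ 0 at y ∈ {1, 2}; g ≡ 0 at y ∈ {3}; common: ∅.
  x = 1: f ≡ 0 at y ∈ ∅; g ≡ 0 at y ∈ {1}; common: ∅.
  x = 2: f ≡ 0 at y ∈ ∅; g ≡ 0 at y ∈ {4}; common: ∅.
  x = 3: f ≡ 0 at y ∈ {0, 4}; g ≡ 0 at y ∈ {2}; common: ∅.
  x = 4: f ≡ 0 at y ∈ {2, 4}; g ≡ 0 at y ∈ {0}; common: ∅.
Collecting: common zeros = ∅, so the count is 0.
Comparison with the Bézout bound: 0 ≤ 2 = deg(f)·deg(g), as expected for curves with no common component (the affine F_5-count falls short of the bound because intersections may lie at infinity, over extension fields, or carry multiplicity).


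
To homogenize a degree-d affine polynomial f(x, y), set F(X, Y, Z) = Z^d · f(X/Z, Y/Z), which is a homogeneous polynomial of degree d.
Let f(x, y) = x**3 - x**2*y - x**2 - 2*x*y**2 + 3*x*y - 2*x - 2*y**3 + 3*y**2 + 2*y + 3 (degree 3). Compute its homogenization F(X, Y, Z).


F(X, Y, Z) = X**3 - X**2*Y - X**2*Z - 2*X*Y**2 + 3*X*Y*Z - 2*X*Z**2 - 2*Y**3 + 3*Y**2*Z + 2*Y*Z**2 + 3*Z**3

deg(f) = 3.
Substitute x = X/Z, y = Y/Z into f, then multiply by Z^3.
  monomial 1·x^3·y^0 ↦ 1·X^3·Y^0·Z^0.
  monomial -1·x^2·y^1 ↦ -1·X^2·Y^1·Z^0.
  monomial -1·x^2·y^0 ↦ -1·X^2·Y^0·Z^1.
  monomial -2·x^1·y^2 ↦ -2·X^1·Y^2·Z^0.
  monomial 3·x^1·y^1 ↦ 3·X^1·Y^1·Z^1.
  monomial -2·x^1·y^0 ↦ -2·X^1·Y^0·Z^2.
  monomial -2·x^0·y^3 ↦ -2·X^0·Y^3·Z^0.
  monomial 3·x^0·y^2 ↦ 3·X^0·Y^2·Z^1.
  monomial 2·x^0·y^1 ↦ 2·X^0·Y^1·Z^2.
  monomial 3·x^0·y^0 ↦ 3·X^0·Y^0·Z^3.
Collecting: F(X, Y, Z) = X**3 - X**2*Y - X**2*Z - 2*X*Y**2 + 3*X*Y*Z - 2*X*Z**2 - 2*Y**3 + 3*Y**2*Z + 2*Y*Z**2 + 3*Z**3.


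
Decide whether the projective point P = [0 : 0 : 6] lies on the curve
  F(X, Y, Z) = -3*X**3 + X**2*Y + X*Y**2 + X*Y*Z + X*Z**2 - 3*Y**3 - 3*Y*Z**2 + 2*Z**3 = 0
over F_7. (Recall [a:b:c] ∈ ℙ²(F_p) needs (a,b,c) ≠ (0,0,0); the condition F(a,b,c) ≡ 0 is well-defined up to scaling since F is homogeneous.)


F(0,0,6) ≡ 5 (mod 7); P is NOT on the curve.

Evaluate F(0, 0, 6) term-by-term (mod 7).
  -3*X**3 ↦ -3·0·1·1 = 0
  X**2*Y ↦ 1·0·0·1 = 0
  X*Y**2 ↦ 1·0·0·1 = 0
  X*Y*Z ↦ 1·0·0·6 = 0
  X*Z**2 ↦ 1·0·1·36 = 0
  -3*Y**3 ↦ -3·1·0·1 = 0
  -3*Y*Z**2 ↦ -3·1·0·36 = 0
  2*Z**3 ↦ 2·1·1·216 = 432
Sum: F(0, 0, 6) = (0) + (0) + (0) + (0) + (0) + (0) + (0) + (432) = 432.
Reducing mod 7: 432 ≡ 5 (mod 7).
Since F(a, b, c) ≡ 5 ≠ 0 (mod 7), P does NOT lie on the curve.


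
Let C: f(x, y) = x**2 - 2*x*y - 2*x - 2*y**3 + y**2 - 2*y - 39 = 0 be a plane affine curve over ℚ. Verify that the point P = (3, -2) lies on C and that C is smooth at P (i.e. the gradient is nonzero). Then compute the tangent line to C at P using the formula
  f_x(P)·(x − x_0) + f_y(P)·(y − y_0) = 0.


Tangent line at P: 8*x - 36*y - 96 = 0.

Step 1: f(3, -2) = 0, so P lies on C.
Step 2: partial derivatives
  f_x(x, y) = 2*x - 2*y - 2, f_y(x, y) = -2*x - 6*y**2 + 2*y - 2.
  f_x(P) = 8, f_y(P) = -36 (gradient nonzero, so P is smooth).
Step 3: tangent line at P: 8·(x − 3) + -36·(y − -2) = 0.
Expanding: 8*x - 36*y - 96 = 0.


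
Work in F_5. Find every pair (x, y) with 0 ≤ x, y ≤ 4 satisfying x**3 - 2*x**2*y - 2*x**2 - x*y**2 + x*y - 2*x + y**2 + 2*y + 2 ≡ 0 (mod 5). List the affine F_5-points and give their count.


Affine F_5-points: {(0, 1), (0, 2), (1, 1), (3, 0), (3, 1)}; count = 5.

For each of the 25 pairs (x, y) ∈ F_5², evaluate f(x, y) mod 5. Record the zeros.
  x = 0: [0↦2, 1↦0, 2↦0, 3↦2, 4↦1]  zeros at y ∈ {1, 2}
  x = 1: [0↦4, 1↦0, 2↦1, 3↦2, 4↦3]  zeros at y ∈ {1}
  x = 2: [0↦3, 1↦3, 2↦1, 3↦2, 4↦1]  zeros at y ∈ ∅
  x = 3: [0↦0, 1↦0, 2↦1, 3↦3, 4↦1]  zeros at y ∈ {0, 1}
  x = 4: [0↦1, 1↦2, 2↦2, 3↦1, 4↦4]  zeros at y ∈ ∅
Collecting zeros: affine points = {(0, 1), (0, 2), (1, 1), (3, 0), (3, 1)}.
Total count |C(F_5)_aff| = 5.


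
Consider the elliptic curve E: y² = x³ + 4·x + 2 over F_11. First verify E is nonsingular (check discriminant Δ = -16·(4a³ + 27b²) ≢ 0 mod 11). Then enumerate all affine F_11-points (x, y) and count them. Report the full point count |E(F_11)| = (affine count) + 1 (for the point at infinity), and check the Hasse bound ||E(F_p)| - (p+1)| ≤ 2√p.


Affine points = {(4, 4), (4, 7), (5, 2), (5, 9), (6, 0)}; affine count = 5; |E(F_11)| = 6.

Discriminant check: Δ ∝ 4a³ + 27b² = 4·4³ + 27·2² = 4·64 + 27·4 ≡ 1 (mod 11). Nonzero ⇒ E is nonsingular.
For each x ∈ F_11, compute rhs = x³ + 4·x + 2 mod 11, then count y ∈ F_11 with y² ≡ rhs.
  x = 0: rhs = 2, matching y values: none (0 points).
  x = 1: rhs = 7, matching y values: none (0 points).
  x = 2: rhs = 7, matching y values: none (0 points).
  x = 3: rhs = 8, matching y values: none (0 points).
  x = 4: rhs = 5, matching y values: 4, 7 (2 points).
  x = 5: rhs = 4, matching y values: 2, 9 (2 points).
  x = 6: rhs = 0, matching y values: 0 (1 points).
  x = 7: rhs = 10, matching y values: none (0 points).
  x = 8: rhs = 7, matching y values: none (0 points).
  x = 9: rhs = 8, matching y values: none (0 points).
  x = 10: rhs = 8, matching y values: none (0 points).
Total affine count: 5.
Full point count |E(F_11)| = 5 + 1 = 6.
Hasse bound: |6 − (11+1)| = |-6| = 6 ≤ 2√11 ≈ 6.6332 ✓.


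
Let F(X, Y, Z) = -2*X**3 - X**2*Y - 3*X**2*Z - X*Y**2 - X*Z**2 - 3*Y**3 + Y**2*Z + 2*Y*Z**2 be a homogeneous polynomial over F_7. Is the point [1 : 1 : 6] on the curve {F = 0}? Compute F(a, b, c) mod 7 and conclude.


F(1,1,6) ≡ 3 (mod 7); P is NOT on the curve.

Evaluate F(1, 1, 6) term-by-term (mod 7).
  -2*X**3 ↦ -2·1·1·1 = -2
  -X**2*Y ↦ -1·1·1·1 = -1
  -3*X**2*Z ↦ -3·1·1·6 = -18
  -X*Y**2 ↦ -1·1·1·1 = -1
  -X*Z**2 ↦ -1·1·1·36 = -36
  -3*Y**3 ↦ -3·1·1·1 = -3
  Y**2*Z ↦ 1·1·1·6 = 6
  2*Y*Z**2 ↦ 2·1·1·36 = 72
Sum: F(1, 1, 6) = (-2) + (-1) + (-18) + (-1) + (-36) + (-3) + (6) + (72) = 17.
Reducing mod 7: 17 ≡ 3 (mod 7).
Since F(a, b, c) ≡ 3 ≠ 0 (mod 7), P does NOT lie on the curve.


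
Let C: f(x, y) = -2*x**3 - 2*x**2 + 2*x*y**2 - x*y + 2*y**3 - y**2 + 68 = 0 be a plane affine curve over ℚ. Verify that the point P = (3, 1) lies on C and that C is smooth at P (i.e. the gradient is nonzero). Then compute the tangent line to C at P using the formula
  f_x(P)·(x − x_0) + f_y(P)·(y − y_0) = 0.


Tangent line at P: -65*x + 13*y + 182 = 0.

Step 1: f(3, 1) = 0, so P lies on C.
Step 2: partial derivatives
  f_x(x, y) = -6*x**2 - 4*x + 2*y**2 - y, f_y(x, y) = 4*x*y - x + 6*y**2 - 2*y.
  f_x(P) = -65, f_y(P) = 13 (gradient nonzero, so P is smooth).
Step 3: tangent line at P: -65·(x − 3) + 13·(y − 1) = 0.
Expanding: -65*x + 13*y + 182 = 0.


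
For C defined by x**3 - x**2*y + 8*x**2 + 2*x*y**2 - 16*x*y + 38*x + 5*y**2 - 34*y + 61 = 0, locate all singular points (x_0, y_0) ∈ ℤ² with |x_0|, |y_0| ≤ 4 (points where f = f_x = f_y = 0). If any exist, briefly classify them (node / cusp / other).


Singular points: {(-2, 3)}; classification: node.

Compute partial derivatives:
  f_x = 3*x**2 - 2*x*y + 16*x + 2*y**2 - 16*y + 38.
  f_y = -x**2 + 4*x*y - 16*x + 10*y - 34.
Scan x_0 ∈ {−4, ..., 4}. For each x_0, f_y(x_0, y) is a polynomial in y; find its integer roots y ∈ {−4, ..., 4}, then test f_x and f at those candidates.
  x = -4: f_y(-4, y) = 14 - 6*y; no integer root y with |y| ≤ 4.
  x = -3: f_y(-3, y) = 5 - 2*y; no integer root y with |y| ≤ 4.
  x = -2: f_y(-2, y) = 2*y - 6; vanishes at y ∈ {3}. (-2, 3): f_x = 0, f = 0 — SINGULAR.
  x = -1: f_y(-1, y) = 6*y - 19; no integer root y with |y| ≤ 4.
  x = 0: f_y(0, y) = 10*y - 34; no integer root y with |y| ≤ 4.
  x = 1: f_y(1, y) = 14*y - 51; no integer root y with |y| ≤ 4.
  x = 2: f_y(2, y) = 18*y - 70; no integer root y with |y| ≤ 4.
  x = 3: f_y(3, y) = 22*y - 91; no integer root y with |y| ≤ 4.
  x = 4: f_y(4, y) = 26*y - 114; no integer root y with |y| ≤ 4.
Only singular point on the grid: (-2, 3).
Classify: substitute x = -2 + u, y = 3 + v and expand: f = u**3 - u**2*v - u**2 + 2*u*v**2 + v**2.
No constant or linear terms (consistent with a singular point). Quadratic part: -u**2 + v**2. Cubic part: u**3 - u**2*v + 2*u*v**2.
The quadratic part v**2 - u**2 = (v − u)(v + u) splits into two distinct linear factors, so there are two distinct tangent lines y − 3 = ±(x − -2) — this is a node (ordinary double point).
Classification: node.


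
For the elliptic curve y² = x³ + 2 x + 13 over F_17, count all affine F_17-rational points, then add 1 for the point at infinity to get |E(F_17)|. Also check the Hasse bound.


Affine points = {(0, 8), (0, 9), (1, 4), (1, 13), (2, 5), (2, 12), (4, 0), (7, 8), (7, 9), (10, 8), (10, 9), (13, 3), (13, 14), (15, 1), (15, 16)}; affine count = 15; |E(F_17)| = 16.

Discriminant check: Δ ∝ 4a³ + 27b² = 4·2³ + 27·13² = 4·8 + 27·169 ≡ 5 (mod 17). Nonzero ⇒ E is nonsingular.
For each x ∈ F_17, compute rhs = x³ + 2·x + 13 mod 17, then count y ∈ F_17 with y² ≡ rhs.
  x = 0: rhs = 13, matching y values: 8, 9 (2 points).
  x = 1: rhs = 16, matching y values: 4, 13 (2 points).
  x = 2: rhs = 8, matching y values: 5, 12 (2 points).
  x = 3: rhs = 12, matching y values: none (0 points).
  x = 4: rhs = 0, matching y values: 0 (1 points).
  x = 5: rhs = 12, matching y values: none (0 points).
  x = 6: rhs = 3, matching y values: none (0 points).
  x = 7: rhs = 13, matching y values: 8, 9 (2 points).
  x = 8: rhs = 14, matching y values: none (0 points).
  x = 9: rhs = 12, matching y values: none (0 points).
  x = 10: rhs = 13, matching y values: 8, 9 (2 points).
  x = 11: rhs = 6, matching y values: none (0 points).
  x = 12: rhs = 14, matching y values: none (0 points).
  x = 13: rhs = 9, matching y values: 3, 14 (2 points).
  x = 14: rhs = 14, matching y values: none (0 points).
  x = 15: rhs = 1, matching y values: 1, 16 (2 points).
  x = 16: rhs = 10, matching y values: none (0 points).
Total affine count: 15.
Full point count |E(F_17)| = 15 + 1 = 16.
Hasse bound: |16 − (17+1)| = |-2| = 2 ≤ 2√17 ≈ 8.2462 ✓.


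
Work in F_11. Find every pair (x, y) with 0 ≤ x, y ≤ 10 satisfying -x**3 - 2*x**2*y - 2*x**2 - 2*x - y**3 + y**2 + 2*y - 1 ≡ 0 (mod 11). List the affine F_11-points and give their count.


Affine F_11-points: {(2, 8), (3, 2), (4, 9), (5, 2), (6, 8), (7, 8), (8, 2), (9, 3), (9, 10), (10, 0), (10, 1)}; count = 11.

For each of the 121 pairs (x, y) ∈ F_11², evaluate f(x, y) mod 11. Record the zeros.
  x = 0: [0↦10, 1↦1, 2↦10, 3↦9, 4↦3, 5↦8, 6↦7, 7↦5, 8↦7, 9↦7, 10↦10]  zeros at y ∈ ∅
  x = 1: [0↦5, 1↦5, 2↦1, 3↦9, 4↦1, 5↦4, 6↦1, 7↦8, 8↦8, 9↦6, 10↦7]  zeros at y ∈ ∅
  x = 2: [0↦1, 1↦6, 2↦7, 3↦9, 4↦6, 5↦3, 6↦5, 7↦6, 8↦0, 9↦3, 10↦9]  zeros at y ∈ {8}
  x = 3: [0↦3, 1↦9, 2↦0, 3↦3, 4↦1, 5↦10, 6↦2, 7↦4, 8↦10, 9↦3, 10↦10]  zeros at y ∈ {2}
  x = 4: [0↦5, 1↦8, 2↦7, 3↦7, 4↦2, 5↦8, 6↦8, 7↦7, 8↦10, 9↦0, 10↦4]  zeros at y ∈ {9}
  x = 5: [0↦1, 1↦8, 2↦0, 3↦4, 4↦3, 5↦2, 6↦6, 7↦9, 8↦5, 9↦10, 10↦7]  zeros at y ∈ {2}
  x = 6: [0↦7, 1↦3, 2↦6, 3↦10, 4↦9, 5↦8, 6↦1, 7↦4, 8↦0, 9↦5, 10↦2]  zeros at y ∈ {8}
  x = 7: [0↦6, 1↦9, 2↦8, 3↦8, 4↦3, 5↦9, 6↦9, 7↦8, 8↦0, 9↦1, 10↦5]  zeros at y ∈ {8}
  x = 8: [0↦3, 1↦9, 2↦0, 3↦3, 4↦1, 5↦10, 6↦2, 7↦4, 8↦10, 9↦3, 10↦10]  zeros at y ∈ {2}
  x = 9: [0↦3, 1↦8, 2↦9, 3↦0, 4↦8, 5↦5, 6↦7, 7↦8, 8↦2, 9↦5, 10↦0]  zeros at y ∈ {3, 10}
  x = 10: [0↦0, 1↦0, 2↦7, 3↦4, 4↦7, 5↦10, 6↦7, 7↦3, 8↦3, 9↦1, 10↦2]  zeros at y ∈ {0, 1}
Collecting zeros: affine points = {(2, 8), (3, 2), (4, 9), (5, 2), (6, 8), (7, 8), (8, 2), (9, 3), (9, 10), (10, 0), (10, 1)}.
Total count |C(F_11)_aff| = 11.


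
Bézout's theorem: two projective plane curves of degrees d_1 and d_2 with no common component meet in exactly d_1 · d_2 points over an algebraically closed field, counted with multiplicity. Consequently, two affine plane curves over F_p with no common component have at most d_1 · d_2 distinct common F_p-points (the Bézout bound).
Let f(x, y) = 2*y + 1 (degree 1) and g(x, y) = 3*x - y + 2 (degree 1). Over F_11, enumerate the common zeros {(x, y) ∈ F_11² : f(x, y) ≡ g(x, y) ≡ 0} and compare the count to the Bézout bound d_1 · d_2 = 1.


Common zeros: {(1, 5)}; count = 1; Bézout bound = 1.

deg(f) = 1, deg(g) = 1, so Bézout bound = 1.
Scan x ∈ F_11. For each x, list the y ∈ F_11 with f(x, y) ≡ 0 and those with g(x, y) ≡ 0 (mod 11); the common zeros in that column are the intersection.
  x = 0: f ≡ 0 at y ∈ {5}; g ≡ 0 at y ∈ {2}; common: ∅.
  x = 1: f ≡ 0 at y ∈ {5}; g ≡ 0 at y ∈ {5}; common: {5}.
  x = 2: f ≡ 0 at y ∈ {5}; g ≡ 0 at y ∈ {8}; common: ∅.
  x = 3: f ≡ 0 at y ∈ {5}; g ≡ 0 at y ∈ {0}; common: ∅.
  x = 4: f ≡ 0 at y ∈ {5}; g ≡ 0 at y ∈ {3}; common: ∅.
  x = 5: f ≡ 0 at y ∈ {5}; g ≡ 0 at y ∈ {6}; common: ∅.
  x = 6: f ≡ 0 at y ∈ {5}; g ≡ 0 at y ∈ {9}; common: ∅.
  x = 7: f ≡ 0 at y ∈ {5}; g ≡ 0 at y ∈ {1}; common: ∅.
  x = 8: f ≡ 0 at y ∈ {5}; g ≡ 0 at y ∈ {4}; common: ∅.
  x = 9: f ≡ 0 at y ∈ {5}; g ≡ 0 at y ∈ {7}; common: ∅.
  x = 10: f ≡ 0 at y ∈ {5}; g ≡ 0 at y ∈ {10}; common: ∅.
Collecting: common zeros = {(1, 5)}, so the count is 1.
Comparison with the Bézout bound: 1 ≤ 1 = deg(f)·deg(g), as expected for curves with no common component (the bound is attained).


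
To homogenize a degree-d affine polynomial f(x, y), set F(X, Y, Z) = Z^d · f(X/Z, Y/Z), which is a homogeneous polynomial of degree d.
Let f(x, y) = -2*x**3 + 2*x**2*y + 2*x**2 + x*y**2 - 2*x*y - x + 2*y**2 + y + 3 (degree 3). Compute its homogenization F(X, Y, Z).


F(X, Y, Z) = -2*X**3 + 2*X**2*Y + 2*X**2*Z + X*Y**2 - 2*X*Y*Z - X*Z**2 + 2*Y**2*Z + Y*Z**2 + 3*Z**3

deg(f) = 3.
Substitute x = X/Z, y = Y/Z into f, then multiply by Z^3.
  monomial -2·x^3·y^0 ↦ -2·X^3·Y^0·Z^0.
  monomial 2·x^2·y^1 ↦ 2·X^2·Y^1·Z^0.
  monomial 2·x^2·y^0 ↦ 2·X^2·Y^0·Z^1.
  monomial 1·x^1·y^2 ↦ 1·X^1·Y^2·Z^0.
  monomial -2·x^1·y^1 ↦ -2·X^1·Y^1·Z^1.
  monomial -1·x^1·y^0 ↦ -1·X^1·Y^0·Z^2.
  monomial 2·x^0·y^2 ↦ 2·X^0·Y^2·Z^1.
  monomial 1·x^0·y^1 ↦ 1·X^0·Y^1·Z^2.
  monomial 3·x^0·y^0 ↦ 3·X^0·Y^0·Z^3.
Collecting: F(X, Y, Z) = -2*X**3 + 2*X**2*Y + 2*X**2*Z + X*Y**2 - 2*X*Y*Z - X*Z**2 + 2*Y**2*Z + Y*Z**2 + 3*Z**3.


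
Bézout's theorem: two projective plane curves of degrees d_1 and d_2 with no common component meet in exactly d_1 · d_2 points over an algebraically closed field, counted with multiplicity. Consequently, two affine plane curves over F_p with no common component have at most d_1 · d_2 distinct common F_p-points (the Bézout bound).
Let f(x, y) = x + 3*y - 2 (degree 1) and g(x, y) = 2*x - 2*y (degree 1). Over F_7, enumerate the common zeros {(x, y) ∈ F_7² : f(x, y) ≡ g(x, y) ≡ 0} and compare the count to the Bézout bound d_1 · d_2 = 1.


Common zeros: {(4, 4)}; count = 1; Bézout bound = 1.

deg(f) = 1, deg(g) = 1, so Bézout bound = 1.
Scan x ∈ F_7. For each x, list the y ∈ F_7 with f(x, y) ≡ 0 and those with g(x, y) ≡ 0 (mod 7); the common zeros in that column are the intersection.
  x = 0: f ≡ 0 at y ∈ {3}; g ≡ 0 at y ∈ {0}; common: ∅.
  x = 1: f ≡ 0 at y ∈ {5}; g ≡ 0 at y ∈ {1}; common: ∅.
  x = 2: f ≡ 0 at y ∈ {0}; g ≡ 0 at y ∈ {2}; common: ∅.
  x = 3: f ≡ 0 at y ∈ {2}; g ≡ 0 at y ∈ {3}; common: ∅.
  x = 4: f ≡ 0 at y ∈ {4}; g ≡ 0 at y ∈ {4}; common: {4}.
  x = 5: f ≡ 0 at y ∈ {6}; g ≡ 0 at y ∈ {5}; common: ∅.
  x = 6: f ≡ 0 at y ∈ {1}; g ≡ 0 at y ∈ {6}; common: ∅.
Collecting: common zeros = {(4, 4)}, so the count is 1.
Comparison with the Bézout bound: 1 ≤ 1 = deg(f)·deg(g), as expected for curves with no common component (the bound is attained).


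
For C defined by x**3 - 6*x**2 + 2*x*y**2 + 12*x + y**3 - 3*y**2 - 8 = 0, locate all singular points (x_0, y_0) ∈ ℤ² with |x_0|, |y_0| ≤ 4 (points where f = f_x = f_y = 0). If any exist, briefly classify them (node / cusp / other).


Singular points: {(2, 0)}; classification: cusp.

Compute partial derivatives:
  f_x = 3*x**2 - 12*x + 2*y**2 + 12.
  f_y = 4*x*y + 3*y**2 - 6*y.
Scan x_0 ∈ {−4, ..., 4}. For each x_0, f_y(x_0, y) is a polynomial in y; find its integer roots y ∈ {−4, ..., 4}, then test f_x and f at those candidates.
  x = -4: f_y(-4, y) = 3*y**2 - 22*y; vanishes at y ∈ {0}. (-4, 0): f_x = 108 ≠ 0.
  x = -3: f_y(-3, y) = 3*y**2 - 18*y; vanishes at y ∈ {0}. (-3, 0): f_x = 75 ≠ 0.
  x = -2: f_y(-2, y) = 3*y**2 - 14*y; vanishes at y ∈ {0}. (-2, 0): f_x = 48 ≠ 0.
  x = -1: f_y(-1, y) = 3*y**2 - 10*y; vanishes at y ∈ {0}. (-1, 0): f_x = 27 ≠ 0.
  x = 0: f_y(0, y) = 3*y**2 - 6*y; vanishes at y ∈ {0, 2}. (0, 0): f_x = 12 ≠ 0; (0, 2): f_x = 20 ≠ 0.
  x = 1: f_y(1, y) = 3*y**2 - 2*y; vanishes at y ∈ {0}. (1, 0): f_x = 3 ≠ 0.
  x = 2: f_y(2, y) = 3*y**2 + 2*y; vanishes at y ∈ {0}. (2, 0): f_x = 0, f = 0 — SINGULAR.
  x = 3: f_y(3, y) = 3*y**2 + 6*y; vanishes at y ∈ {-2, 0}. (3, -2): f_x = 11 ≠ 0; (3, 0): f_x = 3 ≠ 0.
  x = 4: f_y(4, y) = 3*y**2 + 10*y; vanishes at y ∈ {0}. (4, 0): f_x = 12 ≠ 0.
Only singular point on the grid: (2, 0).
Classify: substitute x = 2 + u, y = 0 + v and expand: f = u**3 + 2*u*v**2 + v**3 + v**2.
No constant or linear terms (consistent with a singular point). Quadratic part: v**2. Cubic part: u**3 + 2*u*v**2 + v**3.
The quadratic part v**2 is a perfect square, so there is a single (double) tangent line v = 0, i.e. y = 0. Restricting the cubic part to that line (v = 0) leaves u**3 ≠ 0, so f is not divisible by v and the branch is v² ≈ -u**3 to lowest order — this is a cusp.
Classification: cusp.


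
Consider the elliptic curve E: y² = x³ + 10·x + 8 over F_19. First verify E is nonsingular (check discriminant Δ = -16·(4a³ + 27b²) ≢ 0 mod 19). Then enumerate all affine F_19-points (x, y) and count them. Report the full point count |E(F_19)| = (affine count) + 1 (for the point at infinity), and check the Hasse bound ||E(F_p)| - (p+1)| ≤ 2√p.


Affine points = {(1, 0), (2, 6), (2, 13), (4, 6), (4, 13), (8, 7), (8, 12), (10, 5), (10, 14), (11, 9), (11, 10), (13, 6), (13, 13), (14, 2), (14, 17), (18, 4), (18, 15)}; affine count = 17; |E(F_19)| = 18.

Discriminant check: Δ ∝ 4a³ + 27b² = 4·10³ + 27·8² = 4·1000 + 27·64 ≡ 9 (mod 19). Nonzero ⇒ E is nonsingular.
For each x ∈ F_19, compute rhs = x³ + 10·x + 8 mod 19, then count y ∈ F_19 with y² ≡ rhs.
  x = 0: rhs = 8, matching y values: none (0 points).
  x = 1: rhs = 0, matching y values: 0 (1 points).
  x = 2: rhs = 17, matching y values: 6, 13 (2 points).
  x = 3: rhs = 8, matching y values: none (0 points).
  x = 4: rhs = 17, matching y values: 6, 13 (2 points).
  x = 5: rhs = 12, matching y values: none (0 points).
  x = 6: rhs = 18, matching y values: none (0 points).
  x = 7: rhs = 3, matching y values: none (0 points).
  x = 8: rhs = 11, matching y values: 7, 12 (2 points).
  x = 9: rhs = 10, matching y values: none (0 points).
  x = 10: rhs = 6, matching y values: 5, 14 (2 points).
  x = 11: rhs = 5, matching y values: 9, 10 (2 points).
  x = 12: rhs = 13, matching y values: none (0 points).
  x = 13: rhs = 17, matching y values: 6, 13 (2 points).
  x = 14: rhs = 4, matching y values: 2, 17 (2 points).
  x = 15: rhs = 18, matching y values: none (0 points).
  x = 16: rhs = 8, matching y values: none (0 points).
  x = 17: rhs = 18, matching y values: none (0 points).
  x = 18: rhs = 16, matching y values: 4, 15 (2 points).
Total affine count: 17.
Full point count |E(F_19)| = 17 + 1 = 18.
Hasse bound: |18 − (19+1)| = |-2| = 2 ≤ 2√19 ≈ 8.7178 ✓.
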